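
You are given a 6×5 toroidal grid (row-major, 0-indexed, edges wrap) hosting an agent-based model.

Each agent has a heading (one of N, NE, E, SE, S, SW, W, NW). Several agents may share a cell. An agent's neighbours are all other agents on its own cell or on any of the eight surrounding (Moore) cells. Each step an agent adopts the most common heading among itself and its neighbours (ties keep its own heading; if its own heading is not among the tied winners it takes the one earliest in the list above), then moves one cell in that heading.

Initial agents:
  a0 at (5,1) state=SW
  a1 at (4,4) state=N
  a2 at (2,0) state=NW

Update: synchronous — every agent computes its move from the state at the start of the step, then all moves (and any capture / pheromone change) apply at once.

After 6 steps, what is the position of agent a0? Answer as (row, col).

t=1: a0@(0,0):SW a1@(3,4):N a2@(1,4):NW
t=2: a0@(1,4):SW a1@(2,4):N a2@(0,3):NW
t=3: a0@(2,3):SW a1@(1,4):N a2@(5,2):NW
t=4: a0@(3,2):SW a1@(0,4):N a2@(4,1):NW
t=5: a0@(4,1):SW a1@(5,4):N a2@(3,0):NW
t=6: a0@(5,0):SW a1@(4,4):N a2@(2,4):NW

(5, 0)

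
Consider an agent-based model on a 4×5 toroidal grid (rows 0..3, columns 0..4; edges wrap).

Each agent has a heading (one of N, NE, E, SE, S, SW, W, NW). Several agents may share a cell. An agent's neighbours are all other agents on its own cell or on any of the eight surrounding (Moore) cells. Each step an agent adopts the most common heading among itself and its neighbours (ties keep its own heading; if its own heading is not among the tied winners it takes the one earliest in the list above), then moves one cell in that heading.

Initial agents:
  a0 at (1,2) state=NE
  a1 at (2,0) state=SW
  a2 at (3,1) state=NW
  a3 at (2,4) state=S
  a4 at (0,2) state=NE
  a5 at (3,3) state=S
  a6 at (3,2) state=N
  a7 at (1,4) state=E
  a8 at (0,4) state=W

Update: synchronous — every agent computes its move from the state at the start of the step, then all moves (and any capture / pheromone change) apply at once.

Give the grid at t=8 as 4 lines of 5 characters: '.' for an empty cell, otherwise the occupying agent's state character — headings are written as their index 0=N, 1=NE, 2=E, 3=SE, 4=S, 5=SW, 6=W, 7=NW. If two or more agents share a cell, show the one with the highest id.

t=1: a0@(0,3):NE a1@(3,4):SW a2@(2,0):NW a3@(3,4):S a4@(3,3):NE a5@(0,3):S a6@(2,2):N a7@(1,0):E a8@(0,3):W
t=2: a0@(3,4):NE a1@(2,0):NE a2@(1,4):NW a3@(0,4):S a4@(2,4):NE a5@(1,3):S a6@(1,2):N a7@(1,1):E a8@(3,4):NE
t=3: a0@(2,0):NE a1@(1,1):NE a2@(0,0):NE a3@(1,4):S a4@(1,0):NE a5@(2,3):S a6@(0,2):N a7@(1,2):E a8@(2,0):NE
t=4: a0@(1,1):NE a1@(0,2):NE a2@(3,1):NE a3@(0,0):NE a4@(0,1):NE a5@(3,3):S a6@(3,2):N a7@(1,3):E a8@(1,1):NE
t=5: a0@(0,2):NE a1@(3,3):NE a2@(2,2):NE a3@(3,1):NE a4@(3,2):NE a5@(0,3):S a6@(2,3):NE a7@(1,4):E a8@(0,2):NE
t=6: a0@(3,3):NE a1@(2,4):NE a2@(1,3):NE a3@(2,2):NE a4@(2,3):NE a5@(3,4):NE a6@(1,4):NE a7@(1,0):E a8@(3,3):NE
t=7: a0@(2,4):NE a1@(1,0):NE a2@(0,4):NE a3@(1,3):NE a4@(1,4):NE a5@(2,0):NE a6@(0,0):NE a7@(0,1):NE a8@(2,4):NE
t=8: a0@(1,0):NE a1@(0,1):NE a2@(3,0):NE a3@(0,4):NE a4@(0,0):NE a5@(1,1):NE a6@(3,1):NE a7@(3,2):NE a8@(1,0):NE

11..1
11...
.....
111..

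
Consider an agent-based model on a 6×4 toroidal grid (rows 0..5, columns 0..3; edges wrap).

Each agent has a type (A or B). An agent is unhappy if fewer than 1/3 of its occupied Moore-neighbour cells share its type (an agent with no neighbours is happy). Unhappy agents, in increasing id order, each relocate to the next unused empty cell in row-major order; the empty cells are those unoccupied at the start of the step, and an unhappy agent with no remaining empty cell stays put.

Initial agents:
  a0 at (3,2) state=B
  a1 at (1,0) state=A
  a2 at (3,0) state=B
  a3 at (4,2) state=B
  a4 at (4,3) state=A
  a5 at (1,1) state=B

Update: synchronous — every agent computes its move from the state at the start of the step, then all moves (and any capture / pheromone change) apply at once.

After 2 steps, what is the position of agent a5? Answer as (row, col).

t=1: a0@(3,2):B a1@(0,0):A a2@(0,1):B a3@(4,2):B a4@(0,2):A a5@(0,3):B
t=2: a0@(3,2):B a1@(1,0):A a2@(1,1):B a3@(4,2):B a4@(1,2):A a5@(1,3):B

(1, 3)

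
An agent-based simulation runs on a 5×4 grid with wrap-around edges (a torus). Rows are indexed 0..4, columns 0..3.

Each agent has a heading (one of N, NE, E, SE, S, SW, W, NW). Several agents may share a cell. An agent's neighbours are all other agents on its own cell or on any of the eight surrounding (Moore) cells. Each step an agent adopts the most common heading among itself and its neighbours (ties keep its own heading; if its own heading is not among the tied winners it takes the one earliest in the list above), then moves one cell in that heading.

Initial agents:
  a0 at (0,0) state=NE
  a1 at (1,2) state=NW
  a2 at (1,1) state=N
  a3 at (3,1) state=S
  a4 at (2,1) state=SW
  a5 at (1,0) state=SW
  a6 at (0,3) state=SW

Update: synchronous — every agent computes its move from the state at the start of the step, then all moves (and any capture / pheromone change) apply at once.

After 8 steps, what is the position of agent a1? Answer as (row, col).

(4, 2)

t=1: a0@(1,3):SW a1@(2,1):SW a2@(2,0):SW a3@(4,1):S a4@(3,0):SW a5@(2,3):SW a6@(1,2):SW
t=2: a0@(2,2):SW a1@(3,0):SW a2@(3,3):SW a3@(0,1):S a4@(4,3):SW a5@(3,2):SW a6@(2,1):SW
t=3: a0@(3,1):SW a1@(4,3):SW a2@(4,2):SW a3@(1,1):S a4@(0,2):SW a5@(4,1):SW a6@(3,0):SW
t=4: a0@(4,0):SW a1@(0,2):SW a2@(0,1):SW a3@(2,1):S a4@(1,1):SW a5@(0,0):SW a6@(4,3):SW
t=5: a0@(0,3):SW a1@(1,1):SW a2@(1,0):SW a3@(3,1):S a4@(2,0):SW a5@(1,3):SW a6@(0,2):SW
t=6: a0@(1,2):SW a1@(2,0):SW a2@(2,3):SW a3@(4,1):S a4@(3,3):SW a5@(2,2):SW a6@(1,1):SW
t=7: a0@(2,1):SW a1@(3,3):SW a2@(3,2):SW a3@(0,1):S a4@(4,2):SW a5@(3,1):SW a6@(2,0):SW
t=8: a0@(3,0):SW a1@(4,2):SW a2@(4,1):SW a3@(1,1):S a4@(0,1):SW a5@(4,0):SW a6@(3,3):SW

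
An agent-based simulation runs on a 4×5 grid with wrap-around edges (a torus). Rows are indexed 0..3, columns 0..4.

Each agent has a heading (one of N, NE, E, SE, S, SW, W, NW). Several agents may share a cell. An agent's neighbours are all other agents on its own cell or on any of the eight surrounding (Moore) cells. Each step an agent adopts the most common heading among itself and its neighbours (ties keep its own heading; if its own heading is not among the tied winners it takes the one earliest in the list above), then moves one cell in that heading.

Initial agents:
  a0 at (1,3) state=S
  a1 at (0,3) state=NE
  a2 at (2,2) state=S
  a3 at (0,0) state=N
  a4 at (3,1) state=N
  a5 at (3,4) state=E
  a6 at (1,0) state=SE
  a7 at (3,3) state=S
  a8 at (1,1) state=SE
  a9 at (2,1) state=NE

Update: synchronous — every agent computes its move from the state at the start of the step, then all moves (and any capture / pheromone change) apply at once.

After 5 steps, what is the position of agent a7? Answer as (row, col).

(0, 4)

t=1: a0@(2,3):S a1@(1,3):S a2@(3,2):S a3@(3,0):N a4@(2,1):N a5@(3,0):E a6@(2,1):SE a7@(0,3):S a8@(2,2):SE a9@(3,2):SE
t=2: a0@(3,3):S a1@(2,3):S a2@(0,2):S a3@(2,0):N a4@(3,2):SE a5@(2,0):N a6@(3,2):SE a7@(1,3):S a8@(3,3):SE a9@(0,3):SE
t=3: a0@(0,4):SE a1@(3,3):S a2@(1,3):SE a3@(1,0):N a4@(0,3):SE a5@(1,0):N a6@(0,3):SE a7@(2,3):S a8@(0,4):SE a9@(1,4):SE
t=4: a0@(1,0):SE a1@(0,4):SE a2@(2,4):SE a3@(2,1):SE a4@(1,4):SE a5@(2,1):SE a6@(1,4):SE a7@(3,3):S a8@(1,0):SE a9@(2,0):SE
t=5: a0@(2,1):SE a1@(1,0):SE a2@(3,0):SE a3@(3,2):SE a4@(2,0):SE a5@(3,2):SE a6@(2,0):SE a7@(0,4):SE a8@(2,1):SE a9@(3,1):SE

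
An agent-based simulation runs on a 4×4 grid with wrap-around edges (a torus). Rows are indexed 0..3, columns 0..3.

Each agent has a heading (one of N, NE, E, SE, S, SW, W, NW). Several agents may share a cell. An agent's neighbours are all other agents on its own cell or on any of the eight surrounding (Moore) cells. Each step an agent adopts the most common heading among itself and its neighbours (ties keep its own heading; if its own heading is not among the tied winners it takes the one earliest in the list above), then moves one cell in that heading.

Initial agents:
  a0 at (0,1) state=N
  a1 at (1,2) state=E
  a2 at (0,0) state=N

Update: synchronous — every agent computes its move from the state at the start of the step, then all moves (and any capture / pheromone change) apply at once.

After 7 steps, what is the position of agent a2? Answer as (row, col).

t=1: a0@(3,1):N a1@(1,3):E a2@(3,0):N
t=2: a0@(2,1):N a1@(1,0):E a2@(2,0):N
t=3: a0@(1,1):N a1@(0,0):N a2@(1,0):N
t=4: a0@(0,1):N a1@(3,0):N a2@(0,0):N
t=5: a0@(3,1):N a1@(2,0):N a2@(3,0):N
t=6: a0@(2,1):N a1@(1,0):N a2@(2,0):N
t=7: a0@(1,1):N a1@(0,0):N a2@(1,0):N

(1, 0)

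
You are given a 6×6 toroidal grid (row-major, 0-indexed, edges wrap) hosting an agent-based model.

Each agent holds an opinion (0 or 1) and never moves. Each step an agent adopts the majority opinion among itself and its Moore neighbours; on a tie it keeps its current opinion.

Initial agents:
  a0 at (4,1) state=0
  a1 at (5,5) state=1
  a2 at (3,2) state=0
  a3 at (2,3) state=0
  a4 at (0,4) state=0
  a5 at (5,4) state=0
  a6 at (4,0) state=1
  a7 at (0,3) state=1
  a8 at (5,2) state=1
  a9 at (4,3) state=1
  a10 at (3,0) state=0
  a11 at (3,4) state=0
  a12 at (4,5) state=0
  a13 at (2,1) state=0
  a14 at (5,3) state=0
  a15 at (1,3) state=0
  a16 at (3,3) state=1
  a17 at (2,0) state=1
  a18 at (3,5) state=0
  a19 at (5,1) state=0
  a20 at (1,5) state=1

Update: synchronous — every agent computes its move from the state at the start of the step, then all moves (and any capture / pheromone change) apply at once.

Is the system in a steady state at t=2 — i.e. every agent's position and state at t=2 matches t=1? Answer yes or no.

no

t=1: a0@(4,1):0 a1@(5,5):0 a2@(3,2):0 a3@(2,3):0 a4@(0,4):0 a5@(5,4):0 a6@(4,0):0 a7@(0,3):0 a8@(5,2):1 a9@(4,3):0 a10@(3,0):0 a11@(3,4):0 a12@(4,5):0 a13@(2,1):0 a14@(5,3):0 a15@(1,3):0 a16@(3,3):0 a17@(2,0):0 a18@(3,5):0 a19@(5,1):0 a20@(1,5):1
t=2: a0@(4,1):0 a1@(5,5):0 a2@(3,2):0 a3@(2,3):0 a4@(0,4):0 a5@(5,4):0 a6@(4,0):0 a7@(0,3):0 a8@(5,2):0 a9@(4,3):0 a10@(3,0):0 a11@(3,4):0 a12@(4,5):0 a13@(2,1):0 a14@(5,3):0 a15@(1,3):0 a16@(3,3):0 a17@(2,0):0 a18@(3,5):0 a19@(5,1):0 a20@(1,5):0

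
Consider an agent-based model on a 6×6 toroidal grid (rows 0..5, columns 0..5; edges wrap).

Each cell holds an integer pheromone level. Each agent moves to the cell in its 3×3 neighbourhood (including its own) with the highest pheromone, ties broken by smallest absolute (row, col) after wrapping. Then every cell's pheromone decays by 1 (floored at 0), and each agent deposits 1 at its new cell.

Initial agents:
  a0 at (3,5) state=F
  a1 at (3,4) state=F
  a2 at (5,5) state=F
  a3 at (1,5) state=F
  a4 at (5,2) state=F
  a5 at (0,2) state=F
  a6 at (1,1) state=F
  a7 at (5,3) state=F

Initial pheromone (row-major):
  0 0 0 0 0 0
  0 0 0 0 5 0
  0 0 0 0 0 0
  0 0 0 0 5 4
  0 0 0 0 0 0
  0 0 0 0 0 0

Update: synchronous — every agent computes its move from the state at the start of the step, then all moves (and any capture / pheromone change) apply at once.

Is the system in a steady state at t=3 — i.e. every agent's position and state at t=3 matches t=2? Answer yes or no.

no

t=1: a0@(3,4) a1@(3,4) a2@(0,0) a3@(1,4) a4@(0,1) a5@(0,1) a6@(0,0) a7@(0,2) | pheromone: 2 2 1 0 0 0 / 0 0 0 0 5 0 / 0 0 0 0 0 0 / 0 0 0 0 6 3 / 0 0 0 0 0 0 / 0 0 0 0 0 0
t=2: a0@(3,4) a1@(3,4) a2@(0,0) a3@(1,4) a4@(0,0) a5@(0,0) a6@(0,0) a7@(0,1) | pheromone: 5 2 0 0 0 0 / 0 0 0 0 5 0 / 0 0 0 0 0 0 / 0 0 0 0 7 2 / 0 0 0 0 0 0 / 0 0 0 0 0 0
t=3: a0@(3,4) a1@(3,4) a2@(0,0) a3@(1,4) a4@(0,0) a5@(0,0) a6@(0,0) a7@(0,0) | pheromone: 9 1 0 0 0 0 / 0 0 0 0 5 0 / 0 0 0 0 0 0 / 0 0 0 0 8 1 / 0 0 0 0 0 0 / 0 0 0 0 0 0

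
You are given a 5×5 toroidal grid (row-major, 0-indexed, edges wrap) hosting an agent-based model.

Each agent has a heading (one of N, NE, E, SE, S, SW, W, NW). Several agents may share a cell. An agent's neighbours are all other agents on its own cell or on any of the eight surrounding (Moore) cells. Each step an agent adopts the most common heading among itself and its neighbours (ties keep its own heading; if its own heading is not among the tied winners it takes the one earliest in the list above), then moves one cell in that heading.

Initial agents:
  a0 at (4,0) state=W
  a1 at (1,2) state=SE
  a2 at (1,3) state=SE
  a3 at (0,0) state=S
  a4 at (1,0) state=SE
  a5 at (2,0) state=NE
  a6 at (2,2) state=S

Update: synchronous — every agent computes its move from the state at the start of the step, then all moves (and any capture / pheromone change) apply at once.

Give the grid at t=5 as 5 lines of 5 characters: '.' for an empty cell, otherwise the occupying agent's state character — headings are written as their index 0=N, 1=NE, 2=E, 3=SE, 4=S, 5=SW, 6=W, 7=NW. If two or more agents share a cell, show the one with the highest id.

....3
3.33.
.33..
.....
.....

t=1: a0@(4,4):W a1@(2,3):SE a2@(2,4):SE a3@(1,0):S a4@(2,1):SE a5@(1,1):NE a6@(3,3):SE
t=2: a0@(4,3):W a1@(3,4):SE a2@(3,0):SE a3@(2,1):SE a4@(3,2):SE a5@(0,2):NE a6@(4,4):SE
t=3: a0@(0,4):SE a1@(4,0):SE a2@(4,1):SE a3@(3,2):SE a4@(4,3):SE a5@(4,3):NE a6@(0,0):SE
t=4: a0@(1,0):SE a1@(0,1):SE a2@(0,2):SE a3@(4,3):SE a4@(0,4):SE a5@(0,4):SE a6@(1,1):SE
t=5: a0@(2,1):SE a1@(1,2):SE a2@(1,3):SE a3@(0,4):SE a4@(1,0):SE a5@(1,0):SE a6@(2,2):SE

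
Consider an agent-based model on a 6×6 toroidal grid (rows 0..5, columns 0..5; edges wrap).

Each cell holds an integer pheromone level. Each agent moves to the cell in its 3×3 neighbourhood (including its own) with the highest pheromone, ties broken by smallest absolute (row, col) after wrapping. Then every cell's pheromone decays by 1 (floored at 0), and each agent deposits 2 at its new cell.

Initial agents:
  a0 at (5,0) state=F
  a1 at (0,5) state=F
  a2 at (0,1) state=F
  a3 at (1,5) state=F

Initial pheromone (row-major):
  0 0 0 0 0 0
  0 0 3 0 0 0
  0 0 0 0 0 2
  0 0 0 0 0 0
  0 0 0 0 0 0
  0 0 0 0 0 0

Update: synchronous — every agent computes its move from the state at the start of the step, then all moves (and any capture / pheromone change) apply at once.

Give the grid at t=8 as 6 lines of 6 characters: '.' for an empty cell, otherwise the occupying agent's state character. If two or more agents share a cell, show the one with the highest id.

F.....
..F...
.....F
......
......
......

t=1: a0@(0,0) a1@(0,0) a2@(1,2) a3@(2,5) | pheromone: 4 0 0 0 0 0 / 0 0 4 0 0 0 / 0 0 0 0 0 3 / 0 0 0 0 0 0 / 0 0 0 0 0 0 / 0 0 0 0 0 0
t=2: a0@(0,0) a1@(0,0) a2@(1,2) a3@(2,5) | pheromone: 7 0 0 0 0 0 / 0 0 5 0 0 0 / 0 0 0 0 0 4 / 0 0 0 0 0 0 / 0 0 0 0 0 0 / 0 0 0 0 0 0
t=3: a0@(0,0) a1@(0,0) a2@(1,2) a3@(2,5) | pheromone: 10 0 0 0 0 0 / 0 0 6 0 0 0 / 0 0 0 0 0 5 / 0 0 0 0 0 0 / 0 0 0 0 0 0 / 0 0 0 0 0 0
t=4: a0@(0,0) a1@(0,0) a2@(1,2) a3@(2,5) | pheromone: 13 0 0 0 0 0 / 0 0 7 0 0 0 / 0 0 0 0 0 6 / 0 0 0 0 0 0 / 0 0 0 0 0 0 / 0 0 0 0 0 0
t=5: a0@(0,0) a1@(0,0) a2@(1,2) a3@(2,5) | pheromone: 16 0 0 0 0 0 / 0 0 8 0 0 0 / 0 0 0 0 0 7 / 0 0 0 0 0 0 / 0 0 0 0 0 0 / 0 0 0 0 0 0
t=6: a0@(0,0) a1@(0,0) a2@(1,2) a3@(2,5) | pheromone: 19 0 0 0 0 0 / 0 0 9 0 0 0 / 0 0 0 0 0 8 / 0 0 0 0 0 0 / 0 0 0 0 0 0 / 0 0 0 0 0 0
t=7: a0@(0,0) a1@(0,0) a2@(1,2) a3@(2,5) | pheromone: 22 0 0 0 0 0 / 0 0 10 0 0 0 / 0 0 0 0 0 9 / 0 0 0 0 0 0 / 0 0 0 0 0 0 / 0 0 0 0 0 0
t=8: a0@(0,0) a1@(0,0) a2@(1,2) a3@(2,5) | pheromone: 25 0 0 0 0 0 / 0 0 11 0 0 0 / 0 0 0 0 0 10 / 0 0 0 0 0 0 / 0 0 0 0 0 0 / 0 0 0 0 0 0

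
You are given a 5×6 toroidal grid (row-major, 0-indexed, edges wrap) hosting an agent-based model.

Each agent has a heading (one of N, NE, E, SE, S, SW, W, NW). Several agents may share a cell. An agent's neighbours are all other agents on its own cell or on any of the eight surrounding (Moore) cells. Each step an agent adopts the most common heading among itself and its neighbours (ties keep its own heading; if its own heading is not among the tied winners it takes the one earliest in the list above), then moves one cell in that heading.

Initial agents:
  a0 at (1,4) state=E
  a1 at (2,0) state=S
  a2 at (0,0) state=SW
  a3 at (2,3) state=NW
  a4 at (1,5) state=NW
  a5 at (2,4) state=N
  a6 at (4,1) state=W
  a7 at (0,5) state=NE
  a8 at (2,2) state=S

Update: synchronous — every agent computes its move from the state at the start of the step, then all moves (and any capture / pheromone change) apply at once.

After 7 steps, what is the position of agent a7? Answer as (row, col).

t=1: a0@(0,3):NW a1@(3,0):S a2@(1,5):SW a3@(1,2):NW a4@(0,4):NW a5@(1,3):NW a6@(4,0):W a7@(4,0):NE a8@(3,2):S
t=2: a0@(4,2):NW a1@(4,0):S a2@(2,4):SW a3@(0,1):NW a4@(4,3):NW a5@(0,2):NW a6@(4,5):W a7@(3,1):NE a8@(4,2):S
t=3: a0@(3,1):NW a1@(0,0):S a2@(3,3):SW a3@(4,0):NW a4@(3,2):NW a5@(4,1):NW a6@(4,4):W a7@(4,1):S a8@(3,1):NW
t=4: a0@(2,0):NW a1@(1,0):S a2@(4,2):SW a3@(3,5):NW a4@(2,1):NW a5@(3,0):NW a6@(4,3):W a7@(3,0):NW a8@(2,0):NW
t=5: a0@(1,5):NW a1@(0,5):NW a2@(0,1):SW a3@(2,4):NW a4@(1,0):NW a5@(2,5):NW a6@(4,2):W a7@(2,5):NW a8@(1,5):NW
t=6: a0@(0,4):NW a1@(4,4):NW a2@(1,0):SW a3@(1,3):NW a4@(0,5):NW a5@(1,4):NW a6@(4,1):W a7@(1,4):NW a8@(0,4):NW
t=7: a0@(4,3):NW a1@(3,3):NW a2@(2,5):SW a3@(0,2):NW a4@(4,4):NW a5@(0,3):NW a6@(4,0):W a7@(0,3):NW a8@(4,3):NW

(0, 3)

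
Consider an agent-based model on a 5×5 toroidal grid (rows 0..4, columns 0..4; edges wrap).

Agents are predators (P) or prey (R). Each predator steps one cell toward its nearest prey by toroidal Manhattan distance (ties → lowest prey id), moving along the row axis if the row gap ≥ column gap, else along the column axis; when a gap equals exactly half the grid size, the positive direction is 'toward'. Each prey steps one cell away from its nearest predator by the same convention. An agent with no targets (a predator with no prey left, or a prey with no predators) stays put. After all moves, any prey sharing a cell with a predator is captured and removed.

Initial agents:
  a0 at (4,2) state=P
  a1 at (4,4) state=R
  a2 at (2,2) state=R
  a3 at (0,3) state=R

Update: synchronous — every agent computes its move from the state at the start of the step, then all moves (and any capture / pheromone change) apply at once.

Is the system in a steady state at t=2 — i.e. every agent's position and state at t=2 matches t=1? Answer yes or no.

no

t=1: a0@(4,3):P a1@(4,0):R a2@(1,2):R a3@(1,3):R
t=2: a0@(4,4):P a1@(4,1):R a2@(2,2):R a3@(2,3):R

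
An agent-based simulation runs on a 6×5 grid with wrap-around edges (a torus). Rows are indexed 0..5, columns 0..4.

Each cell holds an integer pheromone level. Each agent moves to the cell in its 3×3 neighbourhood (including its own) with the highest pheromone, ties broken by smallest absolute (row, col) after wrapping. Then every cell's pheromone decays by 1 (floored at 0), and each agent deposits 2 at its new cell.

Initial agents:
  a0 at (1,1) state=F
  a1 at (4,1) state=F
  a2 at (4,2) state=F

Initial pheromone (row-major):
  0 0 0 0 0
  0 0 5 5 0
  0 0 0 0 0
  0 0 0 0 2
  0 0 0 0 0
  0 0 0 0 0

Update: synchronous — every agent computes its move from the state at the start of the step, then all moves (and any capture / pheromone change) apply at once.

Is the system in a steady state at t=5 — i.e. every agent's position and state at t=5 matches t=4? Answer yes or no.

yes

t=1: a0@(1,2) a1@(3,0) a2@(3,1) | pheromone: 0 0 0 0 0 / 0 0 6 4 0 / 0 0 0 0 0 / 2 2 0 0 1 / 0 0 0 0 0 / 0 0 0 0 0
t=2: a0@(1,2) a1@(3,0) a2@(3,0) | pheromone: 0 0 0 0 0 / 0 0 7 3 0 / 0 0 0 0 0 / 5 1 0 0 0 / 0 0 0 0 0 / 0 0 0 0 0
t=3: a0@(1,2) a1@(3,0) a2@(3,0) | pheromone: 0 0 0 0 0 / 0 0 8 2 0 / 0 0 0 0 0 / 8 0 0 0 0 / 0 0 0 0 0 / 0 0 0 0 0
t=4: a0@(1,2) a1@(3,0) a2@(3,0) | pheromone: 0 0 0 0 0 / 0 0 9 1 0 / 0 0 0 0 0 / 11 0 0 0 0 / 0 0 0 0 0 / 0 0 0 0 0
t=5: a0@(1,2) a1@(3,0) a2@(3,0) | pheromone: 0 0 0 0 0 / 0 0 10 0 0 / 0 0 0 0 0 / 14 0 0 0 0 / 0 0 0 0 0 / 0 0 0 0 0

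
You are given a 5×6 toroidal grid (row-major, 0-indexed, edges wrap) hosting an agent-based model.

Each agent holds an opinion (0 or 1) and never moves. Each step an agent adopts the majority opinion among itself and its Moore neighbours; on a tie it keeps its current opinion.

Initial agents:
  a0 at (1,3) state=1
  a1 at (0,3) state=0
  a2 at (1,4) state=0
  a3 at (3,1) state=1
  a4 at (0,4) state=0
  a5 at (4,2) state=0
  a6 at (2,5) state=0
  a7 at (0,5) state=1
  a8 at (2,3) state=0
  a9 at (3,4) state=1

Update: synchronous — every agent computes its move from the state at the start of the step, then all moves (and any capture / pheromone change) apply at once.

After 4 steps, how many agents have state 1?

t=1: a0@(1,3):0 a1@(0,3):0 a2@(1,4):0 a3@(3,1):1 a4@(0,4):0 a5@(4,2):0 a6@(2,5):0 a7@(0,5):0 a8@(2,3):0 a9@(3,4):0
t=2: (unchanged — steady state)

1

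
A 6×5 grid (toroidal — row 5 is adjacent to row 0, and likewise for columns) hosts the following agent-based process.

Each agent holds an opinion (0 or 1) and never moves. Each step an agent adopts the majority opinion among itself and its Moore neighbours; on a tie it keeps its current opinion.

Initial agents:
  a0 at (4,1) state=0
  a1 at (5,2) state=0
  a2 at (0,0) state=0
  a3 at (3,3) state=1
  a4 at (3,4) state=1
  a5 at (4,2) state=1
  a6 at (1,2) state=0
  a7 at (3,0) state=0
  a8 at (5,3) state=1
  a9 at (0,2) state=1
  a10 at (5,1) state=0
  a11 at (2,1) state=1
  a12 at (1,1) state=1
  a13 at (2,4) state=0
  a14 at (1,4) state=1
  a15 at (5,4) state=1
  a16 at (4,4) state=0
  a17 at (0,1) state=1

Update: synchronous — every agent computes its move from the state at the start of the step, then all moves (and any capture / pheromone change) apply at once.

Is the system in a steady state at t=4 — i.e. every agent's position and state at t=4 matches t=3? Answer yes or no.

no

t=1: a0@(4,1):0 a1@(5,2):1 a2@(0,0):1 a3@(3,3):1 a4@(3,4):0 a5@(4,2):1 a6@(1,2):1 a7@(3,0):0 a8@(5,3):1 a9@(0,2):1 a10@(5,1):0 a11@(2,1):1 a12@(1,1):1 a13@(2,4):1 a14@(1,4):0 a15@(5,4):1 a16@(4,4):1 a17@(0,1):0
t=2: a0@(4,1):0 a1@(5,2):1 a2@(0,0):1 a3@(3,3):1 a4@(3,4):1 a5@(4,2):1 a6@(1,2):1 a7@(3,0):0 a8@(5,3):1 a9@(0,2):1 a10@(5,1):1 a11@(2,1):1 a12@(1,1):1 a13@(2,4):0 a14@(1,4):1 a15@(5,4):1 a16@(4,4):1 a17@(0,1):1
t=3: a0@(4,1):1 a1@(5,2):1 a2@(0,0):1 a3@(3,3):1 a4@(3,4):1 a5@(4,2):1 a6@(1,2):1 a7@(3,0):0 a8@(5,3):1 a9@(0,2):1 a10@(5,1):1 a11@(2,1):1 a12@(1,1):1 a13@(2,4):1 a14@(1,4):1 a15@(5,4):1 a16@(4,4):1 a17@(0,1):1
t=4: a0@(4,1):1 a1@(5,2):1 a2@(0,0):1 a3@(3,3):1 a4@(3,4):1 a5@(4,2):1 a6@(1,2):1 a7@(3,0):1 a8@(5,3):1 a9@(0,2):1 a10@(5,1):1 a11@(2,1):1 a12@(1,1):1 a13@(2,4):1 a14@(1,4):1 a15@(5,4):1 a16@(4,4):1 a17@(0,1):1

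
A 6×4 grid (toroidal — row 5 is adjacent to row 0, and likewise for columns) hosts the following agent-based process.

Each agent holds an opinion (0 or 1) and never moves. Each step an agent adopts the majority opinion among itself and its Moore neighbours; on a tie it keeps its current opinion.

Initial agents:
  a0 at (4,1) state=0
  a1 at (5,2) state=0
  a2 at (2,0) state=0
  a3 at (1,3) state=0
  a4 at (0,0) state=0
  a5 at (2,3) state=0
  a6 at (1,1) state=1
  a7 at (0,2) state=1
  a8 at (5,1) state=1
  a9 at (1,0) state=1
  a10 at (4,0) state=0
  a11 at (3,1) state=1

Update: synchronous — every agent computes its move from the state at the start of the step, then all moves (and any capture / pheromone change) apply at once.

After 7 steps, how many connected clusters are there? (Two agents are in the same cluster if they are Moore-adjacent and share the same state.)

1

t=1: a0@(4,1):0 a1@(5,2):0 a2@(2,0):0 a3@(1,3):0 a4@(0,0):1 a5@(2,3):0 a6@(1,1):1 a7@(0,2):1 a8@(5,1):0 a9@(1,0):0 a10@(4,0):0 a11@(3,1):0
t=2: a0@(4,1):0 a1@(5,2):0 a2@(2,0):0 a3@(1,3):0 a4@(0,0):0 a5@(2,3):0 a6@(1,1):1 a7@(0,2):0 a8@(5,1):0 a9@(1,0):0 a10@(4,0):0 a11@(3,1):0
t=3: a0@(4,1):0 a1@(5,2):0 a2@(2,0):0 a3@(1,3):0 a4@(0,0):0 a5@(2,3):0 a6@(1,1):0 a7@(0,2):0 a8@(5,1):0 a9@(1,0):0 a10@(4,0):0 a11@(3,1):0
t=4: (unchanged — steady state)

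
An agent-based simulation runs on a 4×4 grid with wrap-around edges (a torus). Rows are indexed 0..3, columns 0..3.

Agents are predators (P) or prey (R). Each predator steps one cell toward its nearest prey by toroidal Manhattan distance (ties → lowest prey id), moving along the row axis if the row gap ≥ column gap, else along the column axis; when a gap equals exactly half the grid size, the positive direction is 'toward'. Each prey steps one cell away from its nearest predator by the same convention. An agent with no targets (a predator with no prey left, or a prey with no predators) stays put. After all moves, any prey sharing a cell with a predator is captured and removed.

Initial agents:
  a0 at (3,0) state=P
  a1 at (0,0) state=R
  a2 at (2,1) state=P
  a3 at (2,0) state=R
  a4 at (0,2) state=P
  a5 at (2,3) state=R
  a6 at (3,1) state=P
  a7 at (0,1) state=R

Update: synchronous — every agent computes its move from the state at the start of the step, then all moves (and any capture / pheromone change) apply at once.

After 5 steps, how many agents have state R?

t=1: a0@(0,0):P a1@(1,0):R a2@(2,0):P a3@(1,0):R a4@(0,1):P a5@(1,3):R a6@(0,1):P
t=2: a0@(1,0):P a1@(2,0):R a2@(1,0):P a3@(2,0):R a4@(1,1):P a5@(2,3):R a6@(1,1):P
t=3: a0@(2,0):P a1@(3,0):R a2@(2,0):P a3@(3,0):R a4@(2,1):P a5@(3,3):R a6@(2,1):P
t=4: a0@(3,0):P a1@(0,0):R a2@(3,0):P a3@(0,0):R a4@(3,1):P a5@(0,3):R a6@(3,1):P
t=5: a0@(0,0):P a1@(1,0):R a2@(0,0):P a3@(1,0):R a4@(0,1):P a5@(1,3):R a6@(0,1):P

3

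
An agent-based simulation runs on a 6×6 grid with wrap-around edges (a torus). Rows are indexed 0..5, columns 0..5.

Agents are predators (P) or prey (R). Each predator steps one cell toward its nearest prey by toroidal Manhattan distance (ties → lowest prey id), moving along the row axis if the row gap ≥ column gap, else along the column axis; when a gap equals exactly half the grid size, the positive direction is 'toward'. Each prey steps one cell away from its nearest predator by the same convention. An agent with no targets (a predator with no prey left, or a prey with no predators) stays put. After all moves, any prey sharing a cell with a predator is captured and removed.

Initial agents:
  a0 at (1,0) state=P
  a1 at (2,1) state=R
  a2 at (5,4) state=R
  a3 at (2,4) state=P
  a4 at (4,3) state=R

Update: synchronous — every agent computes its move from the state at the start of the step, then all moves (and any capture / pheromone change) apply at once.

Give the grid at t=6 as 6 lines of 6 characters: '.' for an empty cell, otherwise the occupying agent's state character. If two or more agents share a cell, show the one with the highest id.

P.....
P.....
.R....
....R.
...R..
......

t=1: a0@(2,0):P a1@(3,1):R a2@(4,4):R a3@(2,5):P a4@(5,3):R
t=2: a0@(3,0):P a1@(4,1):R a2@(5,4):R a3@(2,0):P a4@(4,3):R
t=3: a0@(4,0):P a1@(5,1):R a2@(0,4):R a3@(3,0):P a4@(4,2):R
t=4: a0@(5,0):P a1@(0,1):R a2@(1,4):R a3@(4,0):P a4@(4,3):R
t=5: a0@(0,0):P a1@(1,1):R a2@(2,4):R a3@(5,0):P a4@(4,2):R
t=6: a0@(1,0):P a1@(2,1):R a2@(3,4):R a3@(0,0):P a4@(4,3):R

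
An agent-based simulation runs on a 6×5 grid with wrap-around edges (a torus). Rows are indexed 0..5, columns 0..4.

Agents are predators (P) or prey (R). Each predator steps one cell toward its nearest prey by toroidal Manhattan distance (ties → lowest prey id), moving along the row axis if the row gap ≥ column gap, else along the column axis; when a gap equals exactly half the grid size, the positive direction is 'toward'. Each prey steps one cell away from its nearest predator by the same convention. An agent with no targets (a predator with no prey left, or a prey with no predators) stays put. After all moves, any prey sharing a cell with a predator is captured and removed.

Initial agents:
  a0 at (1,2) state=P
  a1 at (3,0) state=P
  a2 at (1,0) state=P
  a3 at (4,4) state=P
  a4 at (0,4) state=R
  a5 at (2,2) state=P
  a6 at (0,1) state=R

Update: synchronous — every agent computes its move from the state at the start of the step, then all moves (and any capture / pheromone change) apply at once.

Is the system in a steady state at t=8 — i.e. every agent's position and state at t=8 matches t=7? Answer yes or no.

no

t=1: a0@(0,2):P a1@(4,0):P a2@(0,0):P a3@(5,4):P a5@(1,2):P a6@(5,1):R
t=2: a0@(5,2):P a1@(5,0):P a2@(5,0):P a3@(5,0):P a5@(0,2):P a6@(4,1):R
t=3: a0@(4,2):P a1@(4,0):P a2@(4,0):P a3@(4,0):P a5@(5,2):P a6@(3,1):R
t=4: a0@(3,2):P a1@(3,0):P a2@(3,0):P a3@(3,0):P a5@(4,2):P a6@(2,1):R
t=5: a0@(2,2):P a1@(2,0):P a2@(2,0):P a3@(2,0):P a5@(3,2):P a6@(1,1):R
t=6: a0@(1,2):P a1@(1,0):P a2@(1,0):P a3@(1,0):P a5@(2,2):P a6@(0,1):R
t=7: a0@(0,2):P a1@(0,0):P a2@(0,0):P a3@(0,0):P a5@(1,2):P a6@(5,1):R
t=8: a0@(5,2):P a1@(5,0):P a2@(5,0):P a3@(5,0):P a5@(0,2):P a6@(4,1):R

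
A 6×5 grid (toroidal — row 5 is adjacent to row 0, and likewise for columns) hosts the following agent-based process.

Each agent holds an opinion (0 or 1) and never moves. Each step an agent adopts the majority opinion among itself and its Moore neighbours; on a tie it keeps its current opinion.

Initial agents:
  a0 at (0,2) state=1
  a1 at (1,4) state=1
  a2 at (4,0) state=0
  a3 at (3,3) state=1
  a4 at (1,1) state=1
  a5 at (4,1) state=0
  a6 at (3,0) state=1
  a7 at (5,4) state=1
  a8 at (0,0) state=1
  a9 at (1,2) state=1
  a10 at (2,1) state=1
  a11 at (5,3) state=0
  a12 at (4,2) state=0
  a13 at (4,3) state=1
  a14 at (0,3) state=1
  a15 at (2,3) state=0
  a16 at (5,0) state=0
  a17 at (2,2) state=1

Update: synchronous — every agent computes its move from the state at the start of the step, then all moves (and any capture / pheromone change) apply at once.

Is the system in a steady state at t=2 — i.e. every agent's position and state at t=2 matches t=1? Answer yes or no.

t=1: a0@(0,2):1 a1@(1,4):1 a2@(4,0):0 a3@(3,3):1 a4@(1,1):1 a5@(4,1):0 a6@(3,0):1 a7@(5,4):1 a8@(0,0):1 a9@(1,2):1 a10@(2,1):1 a11@(5,3):1 a12@(4,2):0 a13@(4,3):1 a14@(0,3):1 a15@(2,3):1 a16@(5,0):0 a17@(2,2):1
t=2: a0@(0,2):1 a1@(1,4):1 a2@(4,0):0 a3@(3,3):1 a4@(1,1):1 a5@(4,1):0 a6@(3,0):1 a7@(5,4):1 a8@(0,0):1 a9@(1,2):1 a10@(2,1):1 a11@(5,3):1 a12@(4,2):1 a13@(4,3):1 a14@(0,3):1 a15@(2,3):1 a16@(5,0):0 a17@(2,2):1

no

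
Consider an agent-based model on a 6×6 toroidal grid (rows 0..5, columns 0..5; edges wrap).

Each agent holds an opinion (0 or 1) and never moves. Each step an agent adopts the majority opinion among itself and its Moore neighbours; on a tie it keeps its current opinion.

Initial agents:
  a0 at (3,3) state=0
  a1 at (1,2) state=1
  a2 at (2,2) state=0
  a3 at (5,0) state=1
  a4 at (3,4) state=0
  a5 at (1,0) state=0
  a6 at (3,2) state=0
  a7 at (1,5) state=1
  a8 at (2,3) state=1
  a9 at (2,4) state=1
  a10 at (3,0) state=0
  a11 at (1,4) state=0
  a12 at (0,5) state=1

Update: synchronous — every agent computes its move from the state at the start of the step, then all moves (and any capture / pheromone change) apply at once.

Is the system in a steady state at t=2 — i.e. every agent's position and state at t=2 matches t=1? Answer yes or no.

no

t=1: a0@(3,3):0 a1@(1,2):1 a2@(2,2):0 a3@(5,0):1 a4@(3,4):0 a5@(1,0):1 a6@(3,2):0 a7@(1,5):1 a8@(2,3):0 a9@(2,4):1 a10@(3,0):0 a11@(1,4):1 a12@(0,5):1
t=2: a0@(3,3):0 a1@(1,2):0 a2@(2,2):0 a3@(5,0):1 a4@(3,4):0 a5@(1,0):1 a6@(3,2):0 a7@(1,5):1 a8@(2,3):0 a9@(2,4):1 a10@(3,0):0 a11@(1,4):1 a12@(0,5):1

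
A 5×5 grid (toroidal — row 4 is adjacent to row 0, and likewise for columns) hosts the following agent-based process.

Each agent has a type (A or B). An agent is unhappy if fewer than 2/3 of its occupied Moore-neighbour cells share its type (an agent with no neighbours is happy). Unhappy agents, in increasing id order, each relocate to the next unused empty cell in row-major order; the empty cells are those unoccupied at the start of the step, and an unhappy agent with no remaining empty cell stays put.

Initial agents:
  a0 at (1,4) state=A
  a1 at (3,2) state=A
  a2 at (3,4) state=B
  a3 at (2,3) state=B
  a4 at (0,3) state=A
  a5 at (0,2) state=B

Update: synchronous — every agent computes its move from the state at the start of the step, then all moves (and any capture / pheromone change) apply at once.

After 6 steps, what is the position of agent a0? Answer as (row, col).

t=1: a0@(0,0):A a1@(0,1):A a2@(3,4):B a3@(0,4):B a4@(1,0):A a5@(1,1):B
t=2: a0@(0,2):A a1@(0,1):A a2@(3,4):B a3@(0,3):B a4@(1,2):A a5@(1,3):B
t=3: a0@(0,0):A a1@(0,1):A a2@(3,4):B a3@(0,4):B a4@(1,0):A a5@(1,1):B
t=4: a0@(0,2):A a1@(0,1):A a2@(3,4):B a3@(0,3):B a4@(1,2):A a5@(1,3):B
t=5: a0@(0,0):A a1@(0,1):A a2@(3,4):B a3@(0,4):B a4@(1,0):A a5@(1,1):B
t=6: a0@(0,2):A a1@(0,1):A a2@(3,4):B a3@(0,3):B a4@(1,2):A a5@(1,3):B

(0, 2)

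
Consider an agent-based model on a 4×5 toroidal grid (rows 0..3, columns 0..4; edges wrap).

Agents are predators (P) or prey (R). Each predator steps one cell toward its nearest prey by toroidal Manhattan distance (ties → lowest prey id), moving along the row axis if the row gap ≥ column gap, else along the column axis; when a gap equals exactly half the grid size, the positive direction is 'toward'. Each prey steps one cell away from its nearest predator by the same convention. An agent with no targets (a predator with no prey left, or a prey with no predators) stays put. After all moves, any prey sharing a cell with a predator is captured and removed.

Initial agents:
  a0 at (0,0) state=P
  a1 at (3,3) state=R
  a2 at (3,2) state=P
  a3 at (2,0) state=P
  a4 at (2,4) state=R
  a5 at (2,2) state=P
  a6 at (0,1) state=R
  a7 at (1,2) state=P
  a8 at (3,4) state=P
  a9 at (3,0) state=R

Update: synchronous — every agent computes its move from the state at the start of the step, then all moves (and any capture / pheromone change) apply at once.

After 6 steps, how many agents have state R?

t=1: a0@(0,1):P a1@(3,4):R a2@(3,3):P a3@(2,4):P a4@(2,3):R a5@(3,2):P a7@(0,2):P a8@(3,3):P a9@(2,0):R
t=2: a0@(0,0):P a1@(3,0):R a2@(3,4):P a3@(3,4):P a4@(1,3):R a5@(3,3):P a7@(0,3):P a8@(3,4):P a9@(2,1):R
t=3: a0@(3,0):P a1@(2,0):R a2@(3,0):P a3@(3,0):P a4@(2,3):R a5@(3,4):P a7@(1,3):P a8@(3,0):P a9@(1,1):R
t=4: a0@(2,0):P a1@(1,0):R a2@(2,0):P a3@(2,0):P a4@(3,3):R a5@(2,4):P a7@(2,3):P a8@(2,0):P a9@(1,0):R
t=5: a0@(1,0):P a1@(0,0):R a2@(1,0):P a3@(1,0):P a4@(0,3):R a5@(1,4):P a7@(3,3):P a8@(1,0):P a9@(0,0):R
t=6: a0@(0,0):P a1@(3,0):R a2@(0,0):P a3@(0,0):P a4@(1,3):R a5@(0,4):P a7@(0,3):P a8@(0,0):P a9@(3,0):R

3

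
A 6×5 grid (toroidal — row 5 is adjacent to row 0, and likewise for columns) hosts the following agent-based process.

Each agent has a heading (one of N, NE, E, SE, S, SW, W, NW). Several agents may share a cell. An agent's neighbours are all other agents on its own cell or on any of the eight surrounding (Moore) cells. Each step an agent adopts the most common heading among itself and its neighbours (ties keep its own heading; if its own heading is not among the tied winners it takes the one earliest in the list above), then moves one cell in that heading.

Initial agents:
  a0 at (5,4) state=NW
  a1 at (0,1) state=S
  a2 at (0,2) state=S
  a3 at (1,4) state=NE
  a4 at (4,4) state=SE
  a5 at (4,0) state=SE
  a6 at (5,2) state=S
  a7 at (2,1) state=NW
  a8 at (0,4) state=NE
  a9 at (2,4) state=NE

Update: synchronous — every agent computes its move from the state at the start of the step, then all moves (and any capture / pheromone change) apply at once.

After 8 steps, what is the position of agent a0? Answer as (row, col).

t=1: a0@(0,0):SE a1@(1,1):S a2@(1,2):S a3@(0,0):NE a4@(5,0):SE a5@(5,1):SE a6@(0,2):S a7@(1,0):NW a8@(5,0):NE a9@(1,0):NE
t=2: a0@(1,1):SE a1@(2,1):S a2@(2,2):S a3@(5,1):NE a4@(0,1):SE a5@(0,2):SE a6@(1,2):S a7@(0,1):NE a8@(0,1):SE a9@(0,1):NE
t=3: a0@(2,2):SE a1@(3,1):S a2@(3,2):S a3@(4,2):NE a4@(1,2):SE a5@(1,3):SE a6@(2,3):SE a7@(1,2):SE a8@(1,2):SE a9@(1,2):SE
t=4: a0@(3,3):SE a1@(4,1):S a2@(4,2):S a3@(5,2):S a4@(2,3):SE a5@(2,4):SE a6@(3,4):SE a7@(2,3):SE a8@(2,3):SE a9@(2,3):SE
t=5: a0@(4,4):SE a1@(5,1):S a2@(5,2):S a3@(0,2):S a4@(3,4):SE a5@(3,0):SE a6@(4,0):SE a7@(3,4):SE a8@(3,4):SE a9@(3,4):SE
t=6: a0@(5,0):SE a1@(0,1):S a2@(0,2):S a3@(1,2):S a4@(4,0):SE a5@(4,1):SE a6@(5,1):SE a7@(4,0):SE a8@(4,0):SE a9@(4,0):SE
t=7: a0@(0,1):SE a1@(1,1):S a2@(1,2):S a3@(2,2):S a4@(5,1):SE a5@(5,2):SE a6@(0,2):SE a7@(5,1):SE a8@(5,1):SE a9@(5,1):SE
t=8: a0@(1,2):SE a1@(2,1):S a2@(2,2):S a3@(3,2):S a4@(0,2):SE a5@(0,3):SE a6@(1,3):SE a7@(0,2):SE a8@(0,2):SE a9@(0,2):SE

(1, 2)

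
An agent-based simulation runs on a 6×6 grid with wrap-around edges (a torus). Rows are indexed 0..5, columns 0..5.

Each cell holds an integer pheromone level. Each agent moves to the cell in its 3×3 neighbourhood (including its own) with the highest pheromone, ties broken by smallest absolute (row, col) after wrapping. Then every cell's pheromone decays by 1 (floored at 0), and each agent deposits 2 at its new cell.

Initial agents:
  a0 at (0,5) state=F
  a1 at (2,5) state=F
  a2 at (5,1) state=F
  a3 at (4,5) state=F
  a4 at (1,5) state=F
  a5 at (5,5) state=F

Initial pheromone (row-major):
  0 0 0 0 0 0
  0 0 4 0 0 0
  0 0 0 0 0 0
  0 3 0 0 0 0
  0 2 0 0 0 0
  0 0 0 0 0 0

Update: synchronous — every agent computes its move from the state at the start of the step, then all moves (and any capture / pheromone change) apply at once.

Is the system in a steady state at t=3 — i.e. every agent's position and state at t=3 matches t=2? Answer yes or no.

yes

t=1: a0@(0,0) a1@(1,0) a2@(4,1) a3@(3,0) a4@(0,0) a5@(0,0) | pheromone: 6 0 0 0 0 0 / 2 0 3 0 0 0 / 0 0 0 0 0 0 / 2 2 0 0 0 0 / 0 3 0 0 0 0 / 0 0 0 0 0 0
t=2: a0@(0,0) a1@(0,0) a2@(4,1) a3@(4,1) a4@(0,0) a5@(0,0) | pheromone: 13 0 0 0 0 0 / 1 0 2 0 0 0 / 0 0 0 0 0 0 / 1 1 0 0 0 0 / 0 6 0 0 0 0 / 0 0 0 0 0 0
t=3: a0@(0,0) a1@(0,0) a2@(4,1) a3@(4,1) a4@(0,0) a5@(0,0) | pheromone: 20 0 0 0 0 0 / 0 0 1 0 0 0 / 0 0 0 0 0 0 / 0 0 0 0 0 0 / 0 9 0 0 0 0 / 0 0 0 0 0 0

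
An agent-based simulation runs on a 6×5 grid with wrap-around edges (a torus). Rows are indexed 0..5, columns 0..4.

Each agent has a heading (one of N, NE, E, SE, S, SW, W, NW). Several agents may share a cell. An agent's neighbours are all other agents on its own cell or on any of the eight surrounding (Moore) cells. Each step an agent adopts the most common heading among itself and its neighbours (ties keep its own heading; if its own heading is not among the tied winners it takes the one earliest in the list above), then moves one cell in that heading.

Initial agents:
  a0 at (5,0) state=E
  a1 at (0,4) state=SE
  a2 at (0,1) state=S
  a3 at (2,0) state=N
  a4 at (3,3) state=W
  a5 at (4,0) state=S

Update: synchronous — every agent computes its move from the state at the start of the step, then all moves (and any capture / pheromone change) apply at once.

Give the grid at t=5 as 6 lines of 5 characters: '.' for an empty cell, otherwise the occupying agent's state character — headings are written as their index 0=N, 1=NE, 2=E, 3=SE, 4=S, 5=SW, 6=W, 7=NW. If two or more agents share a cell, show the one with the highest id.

t=1: a0@(0,0):S a1@(1,0):SE a2@(1,1):S a3@(1,0):N a4@(3,2):W a5@(5,0):S
t=2: a0@(1,0):S a1@(2,0):S a2@(2,1):S a3@(2,0):S a4@(3,1):W a5@(0,0):S
t=3: a0@(2,0):S a1@(3,0):S a2@(3,1):S a3@(3,0):S a4@(4,1):S a5@(1,0):S
t=4: a0@(3,0):S a1@(4,0):S a2@(4,1):S a3@(4,0):S a4@(5,1):S a5@(2,0):S
t=5: a0@(4,0):S a1@(5,0):S a2@(5,1):S a3@(5,0):S a4@(0,1):S a5@(3,0):S

.4...
.....
.....
4....
4....
44...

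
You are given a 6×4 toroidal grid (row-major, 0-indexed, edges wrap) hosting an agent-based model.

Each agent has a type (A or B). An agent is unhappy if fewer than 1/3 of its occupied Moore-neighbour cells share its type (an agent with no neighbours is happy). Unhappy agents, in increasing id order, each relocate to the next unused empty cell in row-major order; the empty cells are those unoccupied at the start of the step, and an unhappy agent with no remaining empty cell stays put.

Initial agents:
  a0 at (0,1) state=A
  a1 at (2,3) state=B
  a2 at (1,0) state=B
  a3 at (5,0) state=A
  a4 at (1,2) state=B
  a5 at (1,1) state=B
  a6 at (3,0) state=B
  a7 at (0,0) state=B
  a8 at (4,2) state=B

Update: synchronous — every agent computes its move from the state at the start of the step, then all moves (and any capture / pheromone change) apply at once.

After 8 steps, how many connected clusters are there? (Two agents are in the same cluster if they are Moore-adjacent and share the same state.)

3

t=1: a0@(0,2):A a1@(2,3):B a2@(1,0):B a3@(5,0):A a4@(1,2):B a5@(1,1):B a6@(3,0):B a7@(0,0):B a8@(4,2):B
t=2: a0@(0,1):A a1@(2,3):B a2@(1,0):B a3@(0,3):A a4@(1,2):B a5@(1,1):B a6@(3,0):B a7@(0,0):B a8@(4,2):B
t=3: a0@(0,2):A a1@(2,3):B a2@(1,0):B a3@(1,3):A a4@(1,2):B a5@(1,1):B a6@(3,0):B a7@(0,0):B a8@(4,2):B
t=4: a0@(0,2):A a1@(2,3):B a2@(1,0):B a3@(0,1):A a4@(1,2):B a5@(1,1):B a6@(3,0):B a7@(0,0):B a8@(4,2):B
t=5: a0@(0,2):A a1@(2,3):B a2@(1,0):B a3@(0,3):A a4@(1,2):B a5@(1,1):B a6@(3,0):B a7@(0,0):B a8@(4,2):B
t=6: a0@(0,2):A a1@(2,3):B a2@(1,0):B a3@(0,1):A a4@(1,2):B a5@(1,1):B a6@(3,0):B a7@(0,0):B a8@(4,2):B
t=7: a0@(0,2):A a1@(2,3):B a2@(1,0):B a3@(0,3):A a4@(1,2):B a5@(1,1):B a6@(3,0):B a7@(0,0):B a8@(4,2):B
t=8: a0@(0,2):A a1@(2,3):B a2@(1,0):B a3@(0,1):A a4@(1,2):B a5@(1,1):B a6@(3,0):B a7@(0,0):B a8@(4,2):B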